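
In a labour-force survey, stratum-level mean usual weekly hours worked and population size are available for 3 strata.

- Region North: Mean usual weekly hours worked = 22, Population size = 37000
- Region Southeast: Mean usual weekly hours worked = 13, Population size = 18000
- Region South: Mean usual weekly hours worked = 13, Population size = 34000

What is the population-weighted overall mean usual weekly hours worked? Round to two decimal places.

16.74

Σ Nₕ·x̄ₕ = 1490000
Σ Nₕ = 37000 + 18000 + 34000 = 89000
Overall mean = 1490000 / 89000 = 16.741573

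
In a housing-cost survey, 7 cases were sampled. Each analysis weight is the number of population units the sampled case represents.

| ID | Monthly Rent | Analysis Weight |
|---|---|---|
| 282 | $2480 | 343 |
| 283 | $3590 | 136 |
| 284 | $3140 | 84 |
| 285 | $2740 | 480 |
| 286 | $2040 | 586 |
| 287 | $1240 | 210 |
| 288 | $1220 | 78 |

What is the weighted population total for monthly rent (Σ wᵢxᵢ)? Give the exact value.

Weighted total = 4468840

4468840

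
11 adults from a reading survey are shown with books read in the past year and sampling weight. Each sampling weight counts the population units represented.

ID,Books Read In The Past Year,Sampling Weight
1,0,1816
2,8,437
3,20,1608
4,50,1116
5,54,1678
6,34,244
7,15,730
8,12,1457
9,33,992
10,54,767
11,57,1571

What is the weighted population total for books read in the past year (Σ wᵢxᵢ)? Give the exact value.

Weighted total = 0×1816 + 8×437 + 20×1608 + 50×1116 + 54×1678 + 34×244 + 15×730 + 12×1457 + 33×992 + 54×767 + 57×1571
  = 382499

382499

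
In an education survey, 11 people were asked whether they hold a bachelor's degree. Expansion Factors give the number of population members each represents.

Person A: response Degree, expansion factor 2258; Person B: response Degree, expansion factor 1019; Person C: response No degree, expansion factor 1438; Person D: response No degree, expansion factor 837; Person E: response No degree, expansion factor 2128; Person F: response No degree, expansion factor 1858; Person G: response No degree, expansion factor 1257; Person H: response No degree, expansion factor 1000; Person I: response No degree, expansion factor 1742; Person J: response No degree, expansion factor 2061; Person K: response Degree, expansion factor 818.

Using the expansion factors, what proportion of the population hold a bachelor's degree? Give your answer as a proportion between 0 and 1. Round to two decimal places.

0.25

Sum of weights for 'Degree' = 2258 + 1019 + 818 = 4095
Total weight = 2258 + 1019 + 1438 + 837 + 2128 + 1858 + 1257 + 1000 + 1742 + 2061 + 818 = 16416
Weighted proportion = 4095 / 16416 = 0.24945175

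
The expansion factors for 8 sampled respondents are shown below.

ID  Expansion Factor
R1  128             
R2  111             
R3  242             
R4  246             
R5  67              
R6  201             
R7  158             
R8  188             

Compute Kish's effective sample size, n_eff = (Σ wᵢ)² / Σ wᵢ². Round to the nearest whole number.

Σ wᵢ = 128 + 111 + 242 + 246 + 67 + 201 + 158 + 188 = 1341
Σ wᵢ² = 16384 + 12321 + 58564 + 60516 + 4489 + 40401 + 24964 + 35344 = 252983
n_eff = 1341² / 252983 = 1798281 / 252983 = 7.1083077

7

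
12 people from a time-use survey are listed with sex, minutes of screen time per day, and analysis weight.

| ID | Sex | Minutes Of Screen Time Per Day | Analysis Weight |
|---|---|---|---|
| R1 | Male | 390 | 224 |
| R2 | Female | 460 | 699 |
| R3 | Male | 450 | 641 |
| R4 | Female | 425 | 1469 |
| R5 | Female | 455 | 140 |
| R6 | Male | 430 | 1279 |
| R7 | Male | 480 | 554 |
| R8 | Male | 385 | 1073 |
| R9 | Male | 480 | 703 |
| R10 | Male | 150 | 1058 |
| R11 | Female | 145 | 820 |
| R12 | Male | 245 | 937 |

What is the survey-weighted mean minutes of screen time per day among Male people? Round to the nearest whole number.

Male rows: R1, R3, R6, R7, R8, R9, R10, R12
Weighted sum = 2330510
Sum of weights = 224 + 641 + 1279 + 554 + 1073 + 703 + 1058 + 937 = 6469
Weighted mean = 2330510 / 6469 = 360.25815

360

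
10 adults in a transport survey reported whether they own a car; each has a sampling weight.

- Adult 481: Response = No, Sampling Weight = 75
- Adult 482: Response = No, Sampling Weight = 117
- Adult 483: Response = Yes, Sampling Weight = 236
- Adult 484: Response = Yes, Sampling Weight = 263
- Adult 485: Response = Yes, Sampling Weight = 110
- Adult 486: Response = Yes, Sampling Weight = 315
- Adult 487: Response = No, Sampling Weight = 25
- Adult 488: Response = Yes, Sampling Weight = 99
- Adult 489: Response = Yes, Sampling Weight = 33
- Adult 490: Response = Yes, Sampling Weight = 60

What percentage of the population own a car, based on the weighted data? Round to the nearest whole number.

84

Sum of weights for 'Yes' = 236 + 263 + 110 + 315 + 99 + 33 + 60 = 1116
Total weight = 1333
Weighted proportion = 1116 / 1333 = 0.8372093 → 83.72093%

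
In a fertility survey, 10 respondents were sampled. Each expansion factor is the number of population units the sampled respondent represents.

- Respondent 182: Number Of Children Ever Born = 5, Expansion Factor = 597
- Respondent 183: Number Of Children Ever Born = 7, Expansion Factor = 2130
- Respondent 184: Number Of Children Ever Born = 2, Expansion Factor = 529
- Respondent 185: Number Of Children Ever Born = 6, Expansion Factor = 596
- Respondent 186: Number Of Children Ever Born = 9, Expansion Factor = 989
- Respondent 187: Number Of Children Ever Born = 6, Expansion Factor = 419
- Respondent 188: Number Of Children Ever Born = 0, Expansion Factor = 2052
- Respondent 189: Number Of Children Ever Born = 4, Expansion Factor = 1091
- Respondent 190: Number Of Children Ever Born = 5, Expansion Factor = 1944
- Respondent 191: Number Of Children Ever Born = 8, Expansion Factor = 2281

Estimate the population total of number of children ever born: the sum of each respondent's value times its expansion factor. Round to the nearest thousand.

Weighted total = 66276

66000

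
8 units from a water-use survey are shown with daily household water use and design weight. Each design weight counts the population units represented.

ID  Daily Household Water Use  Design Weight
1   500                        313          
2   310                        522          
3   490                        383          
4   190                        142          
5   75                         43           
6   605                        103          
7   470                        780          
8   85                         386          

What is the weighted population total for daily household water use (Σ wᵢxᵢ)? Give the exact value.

Weighted total = 500×313 + 310×522 + 490×383 + 190×142 + 75×43 + 605×103 + 470×780 + 85×386
  = 156500 + 161820 + 187670 + 26980 + 3225 + 62315 + 366600 + 32810 = 997920

997920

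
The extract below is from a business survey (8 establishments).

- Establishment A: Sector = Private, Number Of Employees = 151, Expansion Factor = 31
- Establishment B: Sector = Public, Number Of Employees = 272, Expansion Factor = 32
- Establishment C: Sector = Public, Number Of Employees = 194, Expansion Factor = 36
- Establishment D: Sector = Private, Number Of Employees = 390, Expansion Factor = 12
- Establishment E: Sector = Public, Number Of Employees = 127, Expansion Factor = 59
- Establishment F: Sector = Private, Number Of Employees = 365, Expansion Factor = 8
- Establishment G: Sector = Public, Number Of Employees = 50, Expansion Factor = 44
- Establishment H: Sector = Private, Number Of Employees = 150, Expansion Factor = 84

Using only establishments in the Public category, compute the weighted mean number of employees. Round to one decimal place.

148.4

Public rows: B, C, E, G
Weighted sum = 272×32 + 194×36 + 127×59 + 50×44
  = 25381
Sum of weights = 32 + 36 + 59 + 44 = 171
Weighted mean = 25381 / 171 = 148.4269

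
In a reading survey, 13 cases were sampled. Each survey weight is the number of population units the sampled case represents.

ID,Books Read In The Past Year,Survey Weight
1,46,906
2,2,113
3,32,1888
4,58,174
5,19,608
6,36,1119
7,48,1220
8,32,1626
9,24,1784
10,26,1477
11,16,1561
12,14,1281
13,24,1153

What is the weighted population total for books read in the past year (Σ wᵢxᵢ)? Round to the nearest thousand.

427000

Weighted total = 426638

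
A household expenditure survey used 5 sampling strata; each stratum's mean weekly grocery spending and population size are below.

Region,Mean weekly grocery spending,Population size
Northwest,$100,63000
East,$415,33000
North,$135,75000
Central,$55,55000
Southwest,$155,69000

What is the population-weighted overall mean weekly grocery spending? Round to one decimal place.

148.6

Σ Nₕ·x̄ₕ = 100×63000 + 415×33000 + 135×75000 + 55×55000 + 155×69000
  = 6300000 + 13695000 + 10125000 + 3025000 + 10695000 = 43840000
Σ Nₕ = 63000 + 33000 + 75000 + 55000 + 69000 = 295000
Overall mean = 43840000 / 295000 = 148.61017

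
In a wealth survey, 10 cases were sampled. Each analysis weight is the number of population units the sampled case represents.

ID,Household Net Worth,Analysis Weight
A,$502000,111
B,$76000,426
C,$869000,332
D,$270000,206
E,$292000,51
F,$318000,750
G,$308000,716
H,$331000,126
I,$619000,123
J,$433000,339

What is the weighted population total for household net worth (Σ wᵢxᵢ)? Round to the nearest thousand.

Weighted total = 502000×111 + 76000×426 + 869000×332 + 270000×206 + 292000×51 + 318000×750 + 308000×716 + 331000×126 + 619000×123 + 433000×339
  = 55722000 + 32376000 + 288508000 + 55620000 + 14892000 + 238500000 + 220528000 + 41706000 + 76137000 + 146787000 = 1170776000

1170776000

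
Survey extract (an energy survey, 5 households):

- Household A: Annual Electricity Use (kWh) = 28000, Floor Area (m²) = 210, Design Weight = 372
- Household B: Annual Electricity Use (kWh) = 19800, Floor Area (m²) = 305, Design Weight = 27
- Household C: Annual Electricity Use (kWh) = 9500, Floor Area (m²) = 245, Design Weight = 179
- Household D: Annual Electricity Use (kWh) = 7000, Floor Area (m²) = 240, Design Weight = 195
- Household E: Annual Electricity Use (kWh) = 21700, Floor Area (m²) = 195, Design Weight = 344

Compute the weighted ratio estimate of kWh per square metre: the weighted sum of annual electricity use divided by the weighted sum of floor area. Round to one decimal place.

Σ wᵢ·y = 28000×372 + 19800×27 + 9500×179 + 7000×195 + 21700×344
  = 10416000 + 534600 + 1700500 + 1365000 + 7464800 = 21480900
Σ wᵢ·x = 210×372 + 305×27 + 245×179 + 240×195 + 195×344
  = 78120 + 8235 + 43855 + 46800 + 67080 = 244090
Ratio = 21480900 / 244090 = 88.004015

88.0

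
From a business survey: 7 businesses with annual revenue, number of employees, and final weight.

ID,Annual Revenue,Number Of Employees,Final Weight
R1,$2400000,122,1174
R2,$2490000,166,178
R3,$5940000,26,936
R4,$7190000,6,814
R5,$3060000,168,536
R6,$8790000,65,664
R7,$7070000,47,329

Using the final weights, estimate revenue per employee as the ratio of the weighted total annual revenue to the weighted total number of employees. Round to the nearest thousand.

Σ wᵢ·y = 2400000×1174 + 2490000×178 + 5940000×936 + 7190000×814 + 3060000×536 + 8790000×664 + 7070000×329
  = 24476070000
Σ wᵢ·x = 122×1174 + 166×178 + 26×936 + 6×814 + 168×536 + 65×664 + 47×329
  = 350667
Ratio = 24476070000 / 350667 = 69798.612

70000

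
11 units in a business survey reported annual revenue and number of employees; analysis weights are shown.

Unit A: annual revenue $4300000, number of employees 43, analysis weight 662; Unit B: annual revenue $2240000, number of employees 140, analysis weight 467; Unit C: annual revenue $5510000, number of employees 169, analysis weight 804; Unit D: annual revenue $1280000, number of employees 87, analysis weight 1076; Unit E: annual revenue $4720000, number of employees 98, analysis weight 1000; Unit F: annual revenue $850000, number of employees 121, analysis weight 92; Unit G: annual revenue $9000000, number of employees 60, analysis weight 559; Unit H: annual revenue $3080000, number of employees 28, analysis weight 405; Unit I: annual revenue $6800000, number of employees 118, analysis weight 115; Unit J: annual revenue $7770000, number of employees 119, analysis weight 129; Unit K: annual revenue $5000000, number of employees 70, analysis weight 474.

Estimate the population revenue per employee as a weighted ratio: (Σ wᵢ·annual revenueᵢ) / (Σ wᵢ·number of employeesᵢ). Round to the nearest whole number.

Σ wᵢ·y = 4300000×662 + 2240000×467 + 5510000×804 + 1280000×1076 + 4720000×1000 + 850000×92 + 9000000×559 + 3080000×405 + 6800000×115 + 7770000×129 + 5000000×474
  = 2846600000 + 1046080000 + 4430040000 + 1377280000 + 4720000000 + 78200000 + 5031000000 + 1247400000 + 782000000 + 1002330000 + 2370000000 = 24930930000
Σ wᵢ·x = 43×662 + 140×467 + 169×804 + 87×1076 + 98×1000 + 121×92 + 60×559 + 28×405 + 118×115 + 119×129 + 70×474
  = 28466 + 65380 + 135876 + 93612 + 98000 + 11132 + 33540 + 11340 + 13570 + 15351 + 33180 = 539447
Ratio = 24930930000 / 539447 = 46215.717

46216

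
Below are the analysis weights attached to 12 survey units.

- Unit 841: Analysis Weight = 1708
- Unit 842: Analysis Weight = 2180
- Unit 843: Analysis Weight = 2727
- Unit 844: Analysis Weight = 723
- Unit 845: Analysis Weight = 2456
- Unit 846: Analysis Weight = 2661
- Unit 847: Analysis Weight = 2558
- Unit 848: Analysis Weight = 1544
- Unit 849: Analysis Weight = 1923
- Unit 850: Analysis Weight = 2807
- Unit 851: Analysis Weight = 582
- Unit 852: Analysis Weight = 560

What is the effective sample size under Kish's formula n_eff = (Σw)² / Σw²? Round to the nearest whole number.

Σ wᵢ = 1708 + 2180 + 2727 + 723 + 2456 + 2661 + 2558 + 1544 + 1923 + 2807 + 582 + 560 = 22429
Σ wᵢ² = 49898581
n_eff = 22429² / 49898581 = 503060041 / 49898581 = 10.08165

10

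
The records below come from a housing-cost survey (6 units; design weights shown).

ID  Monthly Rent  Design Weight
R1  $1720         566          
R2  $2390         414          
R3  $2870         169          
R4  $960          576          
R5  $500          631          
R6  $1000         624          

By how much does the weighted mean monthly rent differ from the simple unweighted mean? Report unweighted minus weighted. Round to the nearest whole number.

Unweighted sum = 1720 + 2390 + 2870 + 960 + 500 + 1000 = 9440
Unweighted mean = 9440 / 6 = 1573.3333
Weighted sum = 1720×566 + 2390×414 + 2870×169 + 960×576 + 500×631 + 1000×624
  = 3940470
Sum of weights = 566 + 414 + 169 + 576 + 631 + 624 = 2980
Weighted mean = 3940470 / 2980 = 1322.3054
Difference (unweighted minus weighted) = 251.02796

251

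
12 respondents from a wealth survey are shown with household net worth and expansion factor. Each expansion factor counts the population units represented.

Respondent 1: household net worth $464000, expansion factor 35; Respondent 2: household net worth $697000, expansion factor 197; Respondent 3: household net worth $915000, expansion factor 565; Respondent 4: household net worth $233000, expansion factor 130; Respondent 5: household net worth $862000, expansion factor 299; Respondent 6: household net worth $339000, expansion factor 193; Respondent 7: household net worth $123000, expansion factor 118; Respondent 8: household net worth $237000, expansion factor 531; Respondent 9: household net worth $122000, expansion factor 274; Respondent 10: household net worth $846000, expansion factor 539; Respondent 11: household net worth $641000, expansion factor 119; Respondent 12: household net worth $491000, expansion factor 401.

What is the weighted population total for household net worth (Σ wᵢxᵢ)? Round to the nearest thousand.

1926932000

Weighted total = 464000×35 + 697000×197 + 915000×565 + 233000×130 + 862000×299 + 339000×193 + 123000×118 + 237000×531 + 122000×274 + 846000×539 + 641000×119 + 491000×401
  = 16240000 + 137309000 + 516975000 + 30290000 + 257738000 + 65427000 + 14514000 + 125847000 + 33428000 + 455994000 + 76279000 + 196891000 = 1926932000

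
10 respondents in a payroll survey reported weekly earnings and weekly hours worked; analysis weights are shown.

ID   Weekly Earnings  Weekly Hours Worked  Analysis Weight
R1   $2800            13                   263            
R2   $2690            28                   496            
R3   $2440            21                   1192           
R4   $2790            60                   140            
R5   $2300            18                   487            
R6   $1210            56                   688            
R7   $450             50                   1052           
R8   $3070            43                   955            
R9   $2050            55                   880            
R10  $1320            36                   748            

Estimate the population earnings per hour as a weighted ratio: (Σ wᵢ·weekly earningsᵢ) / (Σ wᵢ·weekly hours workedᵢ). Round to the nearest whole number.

51

Σ wᵢ·y = 2800×263 + 2690×496 + 2440×1192 + 2790×140 + 2300×487 + 1210×688 + 450×1052 + 3070×955 + 2050×880 + 1320×748
  = 736400 + 1334240 + 2908480 + 390600 + 1120100 + 832480 + 473400 + 2931850 + 1804000 + 987360 = 13518910
Σ wᵢ·x = 13×263 + 28×496 + 21×1192 + 60×140 + 18×487 + 56×688 + 50×1052 + 43×955 + 55×880 + 36×748
  = 3419 + 13888 + 25032 + 8400 + 8766 + 38528 + 52600 + 41065 + 48400 + 26928 = 267026
Ratio = 13518910 / 267026 = 50.627692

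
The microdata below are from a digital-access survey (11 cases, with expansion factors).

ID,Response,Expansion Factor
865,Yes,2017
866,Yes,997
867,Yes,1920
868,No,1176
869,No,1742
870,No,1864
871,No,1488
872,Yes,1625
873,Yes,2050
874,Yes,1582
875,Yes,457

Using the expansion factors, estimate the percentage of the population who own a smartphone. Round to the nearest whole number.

Sum of weights for 'Yes' = 2017 + 997 + 1920 + 1625 + 2050 + 1582 + 457 = 10648
Total weight = 16918
Weighted proportion = 10648 / 16918 = 0.62938882 → 62.938882%

63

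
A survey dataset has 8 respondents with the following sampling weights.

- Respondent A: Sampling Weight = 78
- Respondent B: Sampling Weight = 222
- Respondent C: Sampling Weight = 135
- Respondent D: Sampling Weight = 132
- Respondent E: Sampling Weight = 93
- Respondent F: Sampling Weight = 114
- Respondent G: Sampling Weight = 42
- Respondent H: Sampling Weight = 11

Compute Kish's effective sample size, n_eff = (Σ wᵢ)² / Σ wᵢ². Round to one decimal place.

Σ wᵢ = 78 + 222 + 135 + 132 + 93 + 114 + 42 + 11 = 827
Σ wᵢ² = 6084 + 49284 + 18225 + 17424 + 8649 + 12996 + 1764 + 121 = 114547
n_eff = 827² / 114547 = 683929 / 114547 = 5.9707282

6.0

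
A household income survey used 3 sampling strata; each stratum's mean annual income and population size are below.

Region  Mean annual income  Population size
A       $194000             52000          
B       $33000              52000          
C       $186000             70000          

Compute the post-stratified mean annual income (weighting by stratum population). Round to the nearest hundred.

Σ Nₕ·x̄ₕ = 24824000000
Σ Nₕ = 52000 + 52000 + 70000 = 174000
Overall mean = 24824000000 / 174000 = 142666.67

142700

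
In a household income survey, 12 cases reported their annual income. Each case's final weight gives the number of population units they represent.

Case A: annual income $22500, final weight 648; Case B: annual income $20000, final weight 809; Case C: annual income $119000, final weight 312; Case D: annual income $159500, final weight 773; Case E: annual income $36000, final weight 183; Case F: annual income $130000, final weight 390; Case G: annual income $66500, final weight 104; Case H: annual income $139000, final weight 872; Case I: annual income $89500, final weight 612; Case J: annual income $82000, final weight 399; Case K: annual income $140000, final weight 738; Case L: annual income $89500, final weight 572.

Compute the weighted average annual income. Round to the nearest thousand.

96000

Weighted sum = 22500×648 + 20000×809 + 119000×312 + 159500×773 + 36000×183 + 130000×390 + 66500×104 + 139000×872 + 89500×612 + 82000×399 + 140000×738 + 89500×572
  = 14580000 + 16180000 + 37128000 + 123293500 + 6588000 + 50700000 + 6916000 + 121208000 + 54774000 + 32718000 + 103320000 + 51194000 = 618599500
Sum of weights = 648 + 809 + 312 + 773 + 183 + 390 + 104 + 872 + 612 + 399 + 738 + 572 = 6412
Weighted mean = 618599500 / 6412 = 96475.281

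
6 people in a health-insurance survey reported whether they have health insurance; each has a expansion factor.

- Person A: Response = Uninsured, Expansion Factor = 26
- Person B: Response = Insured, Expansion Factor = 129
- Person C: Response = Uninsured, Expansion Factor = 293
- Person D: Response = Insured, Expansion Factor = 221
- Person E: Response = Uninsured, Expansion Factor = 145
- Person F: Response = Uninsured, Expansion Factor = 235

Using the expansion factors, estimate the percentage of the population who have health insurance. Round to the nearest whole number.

33

Sum of weights for 'Insured' = 129 + 221 = 350
Total weight = 26 + 129 + 293 + 221 + 145 + 235 = 1049
Weighted proportion = 350 / 1049 = 0.3336511 → 33.36511%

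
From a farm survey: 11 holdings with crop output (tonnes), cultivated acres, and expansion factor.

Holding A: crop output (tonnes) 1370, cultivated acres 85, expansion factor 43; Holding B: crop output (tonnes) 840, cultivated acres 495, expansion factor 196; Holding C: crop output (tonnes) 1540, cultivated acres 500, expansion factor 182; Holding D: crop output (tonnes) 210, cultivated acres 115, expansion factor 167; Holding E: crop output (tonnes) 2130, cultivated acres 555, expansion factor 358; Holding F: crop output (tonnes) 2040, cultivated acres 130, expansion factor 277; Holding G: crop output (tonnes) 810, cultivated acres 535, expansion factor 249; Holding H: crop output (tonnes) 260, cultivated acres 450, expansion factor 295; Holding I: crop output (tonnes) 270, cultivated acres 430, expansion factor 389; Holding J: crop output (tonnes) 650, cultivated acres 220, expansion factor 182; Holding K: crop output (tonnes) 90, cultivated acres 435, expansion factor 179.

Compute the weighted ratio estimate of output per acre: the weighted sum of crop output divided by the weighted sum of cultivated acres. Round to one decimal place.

2.4

Σ wᵢ·y = 1370×43 + 840×196 + 1540×182 + 210×167 + 2130×358 + 2040×277 + 810×249 + 260×295 + 270×389 + 650×182 + 90×179
  = 58910 + 164640 + 280280 + 35070 + 762540 + 565080 + 201690 + 76700 + 105030 + 118300 + 16110 = 2384350
Σ wᵢ·x = 85×43 + 495×196 + 500×182 + 115×167 + 555×358 + 130×277 + 535×249 + 450×295 + 430×389 + 220×182 + 435×179
  = 996720
Ratio = 2384350 / 996720 = 2.3921964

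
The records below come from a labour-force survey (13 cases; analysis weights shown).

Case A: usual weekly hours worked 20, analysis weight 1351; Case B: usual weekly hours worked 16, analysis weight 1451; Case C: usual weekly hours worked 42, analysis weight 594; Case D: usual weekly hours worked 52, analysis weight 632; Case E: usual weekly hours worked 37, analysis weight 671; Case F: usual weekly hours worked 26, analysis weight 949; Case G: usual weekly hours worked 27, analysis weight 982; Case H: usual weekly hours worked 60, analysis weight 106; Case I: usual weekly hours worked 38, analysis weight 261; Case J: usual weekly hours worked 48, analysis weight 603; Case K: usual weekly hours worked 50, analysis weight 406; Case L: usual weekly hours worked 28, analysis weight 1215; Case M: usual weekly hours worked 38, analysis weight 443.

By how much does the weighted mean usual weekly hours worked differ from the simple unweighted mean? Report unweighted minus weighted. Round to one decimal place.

6.0

Unweighted sum = 482
Unweighted mean = 482 / 13 = 37.076923
Weighted sum = 300439
Sum of weights = 9664
Weighted mean = 300439 / 9664 = 31.088473
Difference (unweighted minus weighted) = 5.9884504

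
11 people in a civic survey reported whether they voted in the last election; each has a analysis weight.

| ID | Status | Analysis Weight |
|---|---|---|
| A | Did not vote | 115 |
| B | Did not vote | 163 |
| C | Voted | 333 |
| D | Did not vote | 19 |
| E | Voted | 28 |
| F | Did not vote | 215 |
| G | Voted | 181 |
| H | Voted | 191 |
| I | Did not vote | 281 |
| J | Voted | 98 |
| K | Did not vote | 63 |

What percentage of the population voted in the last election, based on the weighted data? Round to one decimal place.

Sum of weights for 'Voted' = 333 + 28 + 181 + 191 + 98 = 831
Total weight = 115 + 163 + 333 + 19 + 28 + 215 + 181 + 191 + 281 + 98 + 63 = 1687
Weighted proportion = 831 / 1687 = 0.4925904 → 49.25904%

49.3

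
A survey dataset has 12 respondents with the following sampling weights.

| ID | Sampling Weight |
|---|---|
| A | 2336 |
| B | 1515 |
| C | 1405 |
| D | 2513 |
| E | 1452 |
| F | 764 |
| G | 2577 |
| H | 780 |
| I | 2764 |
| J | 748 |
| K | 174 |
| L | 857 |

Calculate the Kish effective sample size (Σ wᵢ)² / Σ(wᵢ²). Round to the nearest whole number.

9

Σ wᵢ = 2336 + 1515 + 1405 + 2513 + 1452 + 764 + 2577 + 780 + 2764 + 748 + 174 + 857 = 17885
Σ wᵢ² = 34946569
n_eff = 17885² / 34946569 = 319873225 / 34946569 = 9.1532083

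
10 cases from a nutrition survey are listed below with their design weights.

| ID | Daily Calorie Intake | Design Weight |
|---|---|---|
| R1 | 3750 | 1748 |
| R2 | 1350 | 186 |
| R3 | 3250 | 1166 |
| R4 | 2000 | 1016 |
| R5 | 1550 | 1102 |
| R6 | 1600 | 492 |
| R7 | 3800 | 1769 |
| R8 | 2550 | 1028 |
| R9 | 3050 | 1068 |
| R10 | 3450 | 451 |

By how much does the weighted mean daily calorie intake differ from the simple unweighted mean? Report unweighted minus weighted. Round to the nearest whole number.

Unweighted sum = 3750 + 1350 + 3250 + 2000 + 1550 + 1600 + 3800 + 2550 + 3050 + 3450 = 26350
Unweighted mean = 26350 / 10 = 2635
Weighted sum = 3750×1748 + 1350×186 + 3250×1166 + 2000×1016 + 1550×1102 + 1600×492 + 3800×1769 + 2550×1028 + 3050×1068 + 3450×451
  = 29279850
Sum of weights = 10026
Weighted mean = 29279850 / 10026 = 2920.392
Difference (unweighted minus weighted) = -285.39198

-285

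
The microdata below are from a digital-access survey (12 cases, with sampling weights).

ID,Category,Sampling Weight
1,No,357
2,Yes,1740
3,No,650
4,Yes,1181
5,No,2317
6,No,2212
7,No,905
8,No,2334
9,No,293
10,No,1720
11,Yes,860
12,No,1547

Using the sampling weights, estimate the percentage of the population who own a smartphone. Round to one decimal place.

23.5

Sum of weights for 'Yes' = 1740 + 1181 + 860 = 3781
Total weight = 357 + 1740 + 650 + 1181 + 2317 + 2212 + 905 + 2334 + 293 + 1720 + 860 + 1547 = 16116
Weighted proportion = 3781 / 16116 = 0.23461157 → 23.461157%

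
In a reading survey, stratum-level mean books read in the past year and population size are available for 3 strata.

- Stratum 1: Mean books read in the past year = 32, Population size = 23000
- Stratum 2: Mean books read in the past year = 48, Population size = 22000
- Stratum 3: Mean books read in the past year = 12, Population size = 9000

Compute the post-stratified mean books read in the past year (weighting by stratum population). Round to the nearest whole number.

35

Σ Nₕ·x̄ₕ = 32×23000 + 48×22000 + 12×9000
  = 736000 + 1056000 + 108000 = 1900000
Σ Nₕ = 54000
Overall mean = 1900000 / 54000 = 35.185185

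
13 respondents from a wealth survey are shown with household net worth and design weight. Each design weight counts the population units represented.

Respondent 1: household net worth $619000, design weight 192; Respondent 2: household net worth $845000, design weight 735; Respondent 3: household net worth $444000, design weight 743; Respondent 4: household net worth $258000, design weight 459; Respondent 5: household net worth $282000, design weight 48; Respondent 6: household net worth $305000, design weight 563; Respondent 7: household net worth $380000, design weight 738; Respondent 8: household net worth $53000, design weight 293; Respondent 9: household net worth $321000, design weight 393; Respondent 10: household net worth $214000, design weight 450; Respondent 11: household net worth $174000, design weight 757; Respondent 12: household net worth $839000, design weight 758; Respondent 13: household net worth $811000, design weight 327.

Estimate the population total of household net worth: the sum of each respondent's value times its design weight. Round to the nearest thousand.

2924787000

Weighted total = 2924787000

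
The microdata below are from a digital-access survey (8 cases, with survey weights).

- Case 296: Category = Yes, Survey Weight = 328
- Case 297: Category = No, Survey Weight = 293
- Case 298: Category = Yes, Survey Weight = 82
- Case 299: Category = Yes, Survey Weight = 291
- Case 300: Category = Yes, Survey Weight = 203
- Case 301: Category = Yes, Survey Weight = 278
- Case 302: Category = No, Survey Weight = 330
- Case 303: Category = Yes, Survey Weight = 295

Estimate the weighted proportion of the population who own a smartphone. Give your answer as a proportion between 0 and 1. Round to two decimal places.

0.70

Sum of weights for 'Yes' = 328 + 82 + 291 + 203 + 278 + 295 = 1477
Total weight = 328 + 293 + 82 + 291 + 203 + 278 + 330 + 295 = 2100
Weighted proportion = 1477 / 2100 = 0.70333333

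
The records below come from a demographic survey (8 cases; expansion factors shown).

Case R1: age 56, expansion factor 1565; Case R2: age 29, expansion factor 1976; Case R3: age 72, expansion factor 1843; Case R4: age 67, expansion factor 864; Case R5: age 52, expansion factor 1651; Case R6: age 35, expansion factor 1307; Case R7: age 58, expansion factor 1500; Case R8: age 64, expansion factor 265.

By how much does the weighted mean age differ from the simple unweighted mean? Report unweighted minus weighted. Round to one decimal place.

2.1

Unweighted sum = 433
Unweighted mean = 433 / 8 = 54.125
Weighted sum = 571085
Sum of weights = 1565 + 1976 + 1843 + 864 + 1651 + 1307 + 1500 + 265 = 10971
Weighted mean = 571085 / 10971 = 52.054052
Difference (unweighted minus weighted) = 2.0709484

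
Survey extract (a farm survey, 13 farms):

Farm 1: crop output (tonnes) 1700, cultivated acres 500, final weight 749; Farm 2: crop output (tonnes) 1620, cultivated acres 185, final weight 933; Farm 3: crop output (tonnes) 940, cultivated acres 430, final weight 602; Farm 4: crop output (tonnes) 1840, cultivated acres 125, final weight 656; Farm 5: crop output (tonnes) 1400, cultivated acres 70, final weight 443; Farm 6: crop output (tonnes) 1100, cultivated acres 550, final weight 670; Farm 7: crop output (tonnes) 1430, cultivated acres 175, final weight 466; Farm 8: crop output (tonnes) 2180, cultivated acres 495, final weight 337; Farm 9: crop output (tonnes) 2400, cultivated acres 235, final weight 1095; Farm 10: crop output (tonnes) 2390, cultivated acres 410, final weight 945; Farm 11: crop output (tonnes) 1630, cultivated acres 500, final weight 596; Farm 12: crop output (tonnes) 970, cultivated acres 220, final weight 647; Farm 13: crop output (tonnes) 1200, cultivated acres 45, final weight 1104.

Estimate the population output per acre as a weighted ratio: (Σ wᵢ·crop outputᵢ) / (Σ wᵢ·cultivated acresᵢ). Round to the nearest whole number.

Σ wᵢ·y = 15126340
Σ wᵢ·x = 2670635
Ratio = 15126340 / 2670635 = 5.6639488

6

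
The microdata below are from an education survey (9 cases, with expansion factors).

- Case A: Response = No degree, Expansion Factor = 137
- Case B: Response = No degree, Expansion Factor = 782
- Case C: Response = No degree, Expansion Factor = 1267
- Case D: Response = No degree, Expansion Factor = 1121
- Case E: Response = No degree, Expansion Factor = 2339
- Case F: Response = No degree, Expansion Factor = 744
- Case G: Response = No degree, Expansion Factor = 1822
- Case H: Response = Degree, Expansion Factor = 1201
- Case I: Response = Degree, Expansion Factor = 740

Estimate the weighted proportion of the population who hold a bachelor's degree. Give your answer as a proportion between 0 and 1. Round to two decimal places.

0.19

Sum of weights for 'Degree' = 1201 + 740 = 1941
Total weight = 137 + 782 + 1267 + 1121 + 2339 + 744 + 1822 + 1201 + 740 = 10153
Weighted proportion = 1941 / 10153 = 0.19117502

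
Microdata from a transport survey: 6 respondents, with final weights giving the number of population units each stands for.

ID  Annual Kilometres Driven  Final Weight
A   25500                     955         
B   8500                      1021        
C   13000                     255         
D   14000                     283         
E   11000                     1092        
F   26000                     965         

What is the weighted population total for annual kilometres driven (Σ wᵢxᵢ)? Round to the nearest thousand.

Weighted total = 25500×955 + 8500×1021 + 13000×255 + 14000×283 + 11000×1092 + 26000×965
  = 77410000

77410000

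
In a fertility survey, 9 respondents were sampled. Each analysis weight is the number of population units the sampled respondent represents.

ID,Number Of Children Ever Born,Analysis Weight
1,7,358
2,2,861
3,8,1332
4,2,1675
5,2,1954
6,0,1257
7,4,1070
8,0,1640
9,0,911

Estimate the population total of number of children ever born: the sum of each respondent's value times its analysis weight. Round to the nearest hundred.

Weighted total = 26422

26400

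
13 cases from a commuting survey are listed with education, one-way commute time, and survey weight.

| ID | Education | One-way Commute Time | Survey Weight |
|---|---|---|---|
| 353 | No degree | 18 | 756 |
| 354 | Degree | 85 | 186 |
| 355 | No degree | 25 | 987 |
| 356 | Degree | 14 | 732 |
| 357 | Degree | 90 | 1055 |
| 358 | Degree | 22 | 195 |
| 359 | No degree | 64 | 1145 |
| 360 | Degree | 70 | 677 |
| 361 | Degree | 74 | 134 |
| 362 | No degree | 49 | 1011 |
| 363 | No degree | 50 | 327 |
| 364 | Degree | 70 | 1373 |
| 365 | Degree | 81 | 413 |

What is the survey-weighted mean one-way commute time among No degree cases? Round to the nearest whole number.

No degree rows: 353, 355, 359, 362, 363
Weighted sum = 18×756 + 25×987 + 64×1145 + 49×1011 + 50×327
  = 177452
Sum of weights = 756 + 987 + 1145 + 1011 + 327 = 4226
Weighted mean = 177452 / 4226 = 41.990535

42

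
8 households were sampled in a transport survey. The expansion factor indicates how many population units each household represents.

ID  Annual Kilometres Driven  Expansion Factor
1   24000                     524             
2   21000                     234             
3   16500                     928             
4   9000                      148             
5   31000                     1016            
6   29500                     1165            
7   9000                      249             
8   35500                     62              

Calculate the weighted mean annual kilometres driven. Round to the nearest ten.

24140

Weighted sum = 24000×524 + 21000×234 + 16500×928 + 9000×148 + 31000×1016 + 29500×1165 + 9000×249 + 35500×62
  = 12576000 + 4914000 + 15312000 + 1332000 + 31496000 + 34367500 + 2241000 + 2201000 = 104439500
Sum of weights = 524 + 234 + 928 + 148 + 1016 + 1165 + 249 + 62 = 4326
Weighted mean = 104439500 / 4326 = 24142.279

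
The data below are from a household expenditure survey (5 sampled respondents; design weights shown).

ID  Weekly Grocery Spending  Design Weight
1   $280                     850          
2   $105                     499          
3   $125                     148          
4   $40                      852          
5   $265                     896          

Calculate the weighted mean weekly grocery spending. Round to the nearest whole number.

Weighted sum = 280×850 + 105×499 + 125×148 + 40×852 + 265×896
  = 580415
Sum of weights = 850 + 499 + 148 + 852 + 896 = 3245
Weighted mean = 580415 / 3245 = 178.86441

179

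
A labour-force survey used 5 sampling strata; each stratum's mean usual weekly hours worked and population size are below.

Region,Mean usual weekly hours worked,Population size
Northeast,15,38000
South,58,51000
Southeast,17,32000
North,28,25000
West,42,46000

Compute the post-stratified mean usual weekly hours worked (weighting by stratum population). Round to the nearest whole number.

35

Σ Nₕ·x̄ₕ = 15×38000 + 58×51000 + 17×32000 + 28×25000 + 42×46000
  = 570000 + 2958000 + 544000 + 700000 + 1932000 = 6704000
Σ Nₕ = 38000 + 51000 + 32000 + 25000 + 46000 = 192000
Overall mean = 6704000 / 192000 = 34.916667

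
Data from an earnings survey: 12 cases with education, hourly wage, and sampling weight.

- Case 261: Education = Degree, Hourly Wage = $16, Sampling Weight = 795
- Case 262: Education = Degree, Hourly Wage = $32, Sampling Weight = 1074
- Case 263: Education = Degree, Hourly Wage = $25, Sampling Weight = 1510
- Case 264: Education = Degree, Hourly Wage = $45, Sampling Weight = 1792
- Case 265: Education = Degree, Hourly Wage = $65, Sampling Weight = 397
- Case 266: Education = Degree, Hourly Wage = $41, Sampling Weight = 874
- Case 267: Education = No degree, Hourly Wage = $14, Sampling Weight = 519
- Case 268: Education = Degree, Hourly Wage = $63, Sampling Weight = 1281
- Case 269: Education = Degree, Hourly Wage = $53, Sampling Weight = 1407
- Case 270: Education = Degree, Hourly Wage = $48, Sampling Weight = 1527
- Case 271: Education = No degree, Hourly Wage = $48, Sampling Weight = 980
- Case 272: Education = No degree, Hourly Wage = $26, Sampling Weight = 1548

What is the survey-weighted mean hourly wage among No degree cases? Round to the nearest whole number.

31

No degree rows: 267, 271, 272
Weighted sum = 14×519 + 48×980 + 26×1548
  = 7266 + 47040 + 40248 = 94554
Sum of weights = 519 + 980 + 1548 = 3047
Weighted mean = 94554 / 3047 = 31.031835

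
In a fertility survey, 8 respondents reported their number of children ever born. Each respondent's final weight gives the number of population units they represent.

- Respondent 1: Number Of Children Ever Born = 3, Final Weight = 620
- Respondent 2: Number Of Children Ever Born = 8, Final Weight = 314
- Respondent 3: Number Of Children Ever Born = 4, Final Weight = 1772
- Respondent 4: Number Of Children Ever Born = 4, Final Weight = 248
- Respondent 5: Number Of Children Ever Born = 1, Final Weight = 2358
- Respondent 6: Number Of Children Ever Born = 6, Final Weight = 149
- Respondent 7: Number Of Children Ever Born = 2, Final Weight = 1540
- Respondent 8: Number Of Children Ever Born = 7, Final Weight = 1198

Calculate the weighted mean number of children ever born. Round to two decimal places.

3.31

Weighted sum = 3×620 + 8×314 + 4×1772 + 4×248 + 1×2358 + 6×149 + 2×1540 + 7×1198
  = 27170
Sum of weights = 620 + 314 + 1772 + 248 + 2358 + 149 + 1540 + 1198 = 8199
Weighted mean = 27170 / 8199 = 3.3138188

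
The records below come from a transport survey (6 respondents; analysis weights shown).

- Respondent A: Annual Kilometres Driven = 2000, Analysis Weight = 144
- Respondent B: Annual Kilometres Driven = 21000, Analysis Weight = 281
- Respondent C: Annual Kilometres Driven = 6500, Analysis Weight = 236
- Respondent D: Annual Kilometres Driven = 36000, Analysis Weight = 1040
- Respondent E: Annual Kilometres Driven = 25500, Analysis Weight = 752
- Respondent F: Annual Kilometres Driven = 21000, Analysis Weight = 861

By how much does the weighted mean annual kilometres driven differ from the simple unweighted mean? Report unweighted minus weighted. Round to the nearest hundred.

Unweighted sum = 2000 + 21000 + 6500 + 36000 + 25500 + 21000 = 112000
Unweighted mean = 112000 / 6 = 18666.667
Weighted sum = 2000×144 + 21000×281 + 6500×236 + 36000×1040 + 25500×752 + 21000×861
  = 82420000
Sum of weights = 144 + 281 + 236 + 1040 + 752 + 861 = 3314
Weighted mean = 82420000 / 3314 = 24870.247
Difference (unweighted minus weighted) = -6203.5808

-6200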